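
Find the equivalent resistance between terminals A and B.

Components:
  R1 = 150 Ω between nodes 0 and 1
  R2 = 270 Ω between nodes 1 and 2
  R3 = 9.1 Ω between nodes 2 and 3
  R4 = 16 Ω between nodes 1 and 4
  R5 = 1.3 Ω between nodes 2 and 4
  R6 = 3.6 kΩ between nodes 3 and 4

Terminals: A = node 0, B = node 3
The network is not a plain series/parallel combination. Inject a 1 A test current into terminal A (node 0) and return it from terminal B (node 3); then R_eq = V_A / (1 A).
Nodal analysis, taking node 3 as the 0 V reference.
Current source I_test pushes 1 A into node 0 and draws it out of node 3.
KCL at each unknown node (sum of currents leaving = 0; resistances in Ω):
  Node 0: (V_0 - V_1)/150 - 1 = 0
  Node 1: (V_1 - V_0)/150 + (V_1 - V_2)/270 + (V_1 - V_4)/16 = 0
  Node 2: (V_2 - V_1)/270 + (V_2 - 0)/9.1 + (V_2 - V_4)/1.3 = 0
  Node 4: (V_4 - V_1)/16 + (V_4 - V_2)/1.3 + (V_4 - 0)/3600 = 0
Collecting terms (coefficients in siemens):
  0.006667·V_0 - 0.006667·V_1 = 1
  0.07287·V_1 - 0.006667·V_0 - 0.003704·V_2 - 0.0625·V_4 = 0
  0.8828·V_2 - 0.003704·V_1 - 0.7692·V_4 = 0
  0.832·V_4 - 0.0625·V_1 - 0.7692·V_2 = 0
Solving these 4 simultaneous equations (Gaussian elimination) gives:
  V_0 = 175.3 V, V_1 = 25.33 V, V_2 = 9.074 V, V_4 = 10.29 V
R_eq = V_0 / 1 A = 175.3 Ω

Final answer: 175.3 Ω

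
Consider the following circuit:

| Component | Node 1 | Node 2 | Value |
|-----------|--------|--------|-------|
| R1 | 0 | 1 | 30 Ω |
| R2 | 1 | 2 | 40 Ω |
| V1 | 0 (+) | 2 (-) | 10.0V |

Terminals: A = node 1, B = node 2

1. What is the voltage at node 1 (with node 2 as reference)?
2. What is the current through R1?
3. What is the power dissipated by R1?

Nodal analysis, taking node 2 as the 0 V reference.
Source V1 fixes V_0 = 10 V.
KCL at each unknown node (sum of currents leaving = 0; resistances in Ω):
  Node 1: (V_1 - 10)/30 + (V_1 - 0)/40 = 0
Collecting terms: 0.05833 × V_1 = 0.3333  =>  V_1 = 5.714 V
Part 1:
  Read off the nodal solution: V_1 = 5.714 V
Part 2:
  I_R1 = (V_0 - V_1)/R1 = (10 - 5.714)/30 = 0.1429 A
  Magnitude: I_R1 = 0.1429 A
Part 3:
  I_R1 = (V_0 - V_1)/R1 = (10 - 5.714)/30 = 0.1429 A
  P_R1 = I_R1² × R1 = (0.1429)² × 30 = 0.6122 W

Final answers:
1. V_1 = 5.714 V
2. I_R1 = 0.1429 A
3. P_R1 = 0.6122 W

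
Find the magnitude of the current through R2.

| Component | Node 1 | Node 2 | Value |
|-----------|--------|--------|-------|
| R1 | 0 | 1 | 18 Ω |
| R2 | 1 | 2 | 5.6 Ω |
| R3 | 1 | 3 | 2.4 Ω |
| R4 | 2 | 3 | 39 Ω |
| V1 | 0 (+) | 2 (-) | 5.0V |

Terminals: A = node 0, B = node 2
Nodal analysis, taking node 2 as the 0 V reference.
Source V1 fixes V_0 = 5 V.
KCL at each unknown node (sum of currents leaving = 0; resistances in Ω):
  Node 1: (V_1 - 5)/18 + (V_1 - 0)/5.6 + (V_1 - V_3)/2.4 = 0
  Node 3: (V_3 - V_1)/2.4 + (V_3 - 0)/39 = 0
Collecting terms (coefficients in siemens):
  0.6508·V_1 - 0.4167·V_3 = 0.2778
  0.4423·V_3 - 0.4167·V_1 = 0
Determinant D = (0.6508)(0.4423) - (-0.4167)(-0.4167) = 0.1142
V_1 = [(0.2778)(0.4423) - (-0.4167)(0)]/D = 1.075 V
V_3 = [(0.6508)(0) - (0.2778)(-0.4167)]/D = 1.013 V
I_R2 = (V_1 - V_2)/R2 = (1.075 - 0)/5.6 = 0.1921 A
|I_R2| = 0.1921 A

Final answer: |I_R2| = 0.1921 A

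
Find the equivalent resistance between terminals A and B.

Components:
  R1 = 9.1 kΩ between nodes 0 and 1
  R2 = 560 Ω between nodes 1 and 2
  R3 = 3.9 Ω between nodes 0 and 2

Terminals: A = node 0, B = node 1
Reduce the network between node 0 (A) and node 1 (B) by series/parallel combination:
  Rs1 = R3 + R2 (series, joined only at node 2) = 3.9 + 560 = 563.9 Ω
  Rp1 = R1 ‖ Rs1 (parallel, both between nodes 0 and 1) = 1/(1/9100 + 1/563.9) = 531 Ω
R_eq = 531 Ω

Final answer: 531 Ω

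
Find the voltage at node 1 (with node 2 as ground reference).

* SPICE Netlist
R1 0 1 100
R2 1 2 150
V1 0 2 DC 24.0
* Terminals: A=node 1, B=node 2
Nodal analysis, taking node 2 as the 0 V reference.
Source V1 fixes V_0 = 24 V.
KCL at each unknown node (sum of currents leaving = 0; resistances in Ω):
  Node 1: (V_1 - 24)/100 + (V_1 - 0)/150 = 0
Collecting terms: 0.01667 × V_1 = 0.24  =>  V_1 = 14.4 V
The requested potential is V_1 = 14.4 V.

Final answer: V_1 = 14.4 V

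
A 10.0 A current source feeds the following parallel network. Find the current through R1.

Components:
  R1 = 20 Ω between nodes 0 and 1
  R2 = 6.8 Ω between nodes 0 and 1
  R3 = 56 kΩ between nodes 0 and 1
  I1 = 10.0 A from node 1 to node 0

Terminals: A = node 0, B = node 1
All resistors sit directly between nodes 0 and 1, so they are in parallel and share one voltage V; the full source current 10 A splits among them.
1/R_par = 1/20 + 1/6.8 + 1/56000 = 0.1971 S  =>  R_par = 5.074 Ω
V = I × R_par = 10 × 5.074 = 50.74 V
I_R1 = V/R1 = 50.74/20 = 2.537 A

Final answer: 2.537 A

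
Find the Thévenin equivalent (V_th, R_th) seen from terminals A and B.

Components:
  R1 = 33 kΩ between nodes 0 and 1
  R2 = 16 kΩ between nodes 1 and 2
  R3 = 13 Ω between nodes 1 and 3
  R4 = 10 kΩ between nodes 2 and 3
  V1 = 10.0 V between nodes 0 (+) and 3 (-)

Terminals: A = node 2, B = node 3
Step 1 — V_th is the open-circuit voltage V_A - V_B (nothing connected across the terminals).
Nodal analysis, taking node 3 as the 0 V reference.
Source V1 fixes V_0 = 10 V.
KCL at each unknown node (sum of currents leaving = 0; resistances in Ω):
  Node 1: (V_1 - 10)/33000 + (V_1 - V_2)/16000 + (V_1 - 0)/13 = 0
  Node 2: (V_2 - V_1)/16000 + (V_2 - 0)/10000 = 0
Collecting terms (coefficients in siemens):
  0.07702·V_1 - 0.0000625·V_2 = 0.000303
  0.0001625·V_2 - 0.0000625·V_1 = 0
Determinant D = (0.07702)(0.0001625) - (-0.0000625)(-0.0000625) = 0.00001251
V_1 = [(0.000303)(0.0001625) - (-0.0000625)(0)]/D = 0.003936 V
V_2 = [(0.07702)(0) - (0.000303)(-0.0000625)]/D = 0.001514 V
V_th = V_2 - V_3 = 0.001514 - 0 = 0.001514 V
Step 2 — R_th: zero the source — replace V1 by a short circuit (node 3 merges into node 0) — and find the resistance seen between A (node 2) and B (node 0).
Reduce the network between node 2 (A) and node 0 (B) by series/parallel combination:
  Rp1 = R1 ‖ R3 (parallel, both between nodes 0 and 1) = 1/(1/33000 + 1/13) = 12.99 Ω
  Rs1 = R2 + Rp1 (series, joined only at node 1) = 16000 + 12.99 = 16010 Ω
  Rp2 = R4 ‖ Rs1 (parallel, both between nodes 0 and 2) = 1/(1/10000 + 1/16010) = 6156 Ω
R_th = 6.156 kΩ

Final answer: V_th = 0.001514 V, R_th = 6.156 kΩ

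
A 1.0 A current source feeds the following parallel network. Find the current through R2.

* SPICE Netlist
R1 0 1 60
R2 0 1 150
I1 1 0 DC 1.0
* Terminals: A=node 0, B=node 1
All resistors sit directly between nodes 0 and 1, so they are in parallel and share one voltage V; the full source current 1 A splits among them.
1/R_par = 1/60 + 1/150 = 0.02333 S  =>  R_par = 42.86 Ω
V = I × R_par = 1 × 42.86 = 42.86 V
I_R2 = V/R2 = 42.86/150 = 0.2857 A

Final answer: 0.2857 A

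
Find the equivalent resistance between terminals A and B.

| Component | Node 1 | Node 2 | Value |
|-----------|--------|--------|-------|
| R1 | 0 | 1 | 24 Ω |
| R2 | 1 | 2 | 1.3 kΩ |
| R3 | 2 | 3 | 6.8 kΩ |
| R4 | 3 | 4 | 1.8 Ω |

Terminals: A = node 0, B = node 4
Reduce the network between node 0 (A) and node 4 (B) by series/parallel combination:
  Rs1 = R1 + R2 (series, joined only at node 1) = 24 + 1300 = 1324 Ω
  Rs2 = R3 + Rs1 (series, joined only at node 2) = 6800 + 1324 = 8124 Ω
  Rs3 = R4 + Rs2 (series, joined only at node 3) = 1.8 + 8124 = 8126 Ω
R_eq = 8.126 kΩ

Final answer: 8.126 kΩ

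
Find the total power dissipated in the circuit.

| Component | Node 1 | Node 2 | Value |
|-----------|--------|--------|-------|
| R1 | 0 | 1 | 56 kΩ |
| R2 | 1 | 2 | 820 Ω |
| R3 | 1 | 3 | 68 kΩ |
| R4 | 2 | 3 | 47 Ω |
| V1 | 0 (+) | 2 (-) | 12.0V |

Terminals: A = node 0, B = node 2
Nodal analysis, taking node 2 as the 0 V reference.
Source V1 fixes V_0 = 12 V.
KCL at each unknown node (sum of currents leaving = 0; resistances in Ω):
  Node 1: (V_1 - 12)/56000 + (V_1 - 0)/820 + (V_1 - V_3)/68000 = 0
  Node 3: (V_3 - V_1)/68000 + (V_3 - 0)/47 = 0
Collecting terms (coefficients in siemens):
  0.001252·V_1 - 0.00001471·V_3 = 0.0002143
  0.02129·V_3 - 0.00001471·V_1 = 0
Determinant D = (0.001252)(0.02129) - (-0.00001471)(-0.00001471) = 0.00002666
V_1 = [(0.0002143)(0.02129) - (-0.00001471)(0)]/D = 0.1711 V
V_3 = [(0.001252)(0) - (0.0002143)(-0.00001471)]/D = 0.0001182 V
Power in each resistor, P = (ΔV)²/R:
  P_R1 = (12 - 0.1711)²/56000 = 0.002499 W
  P_R2 = (0.1711 - 0)²/820 = 0.00003572 W
  P_R3 = (0.1711 - 0.0001182)²/68000 = 0.0000004302 W
  P_R4 = (0 - 0.0001182)²/47 = 0.0000000002973 W
P_total = P_R1 + P_R2 + P_R3 + P_R4 = 0.002535 W

Final answer: 0.002535 W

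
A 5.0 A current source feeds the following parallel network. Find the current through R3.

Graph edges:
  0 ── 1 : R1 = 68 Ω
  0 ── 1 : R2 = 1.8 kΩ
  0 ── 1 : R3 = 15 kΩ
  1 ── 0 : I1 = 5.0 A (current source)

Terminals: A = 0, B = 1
All resistors sit directly between nodes 0 and 1, so they are in parallel and share one voltage V; the full source current 5 A splits among them.
1/R_par = 1/68 + 1/1800 + 1/15000 = 0.01533 S  =>  R_par = 65.24 Ω
V = I × R_par = 5 × 65.24 = 326.2 V
I_R3 = V/R3 = 326.2/15000 = 0.02175 A

Final answer: 0.02175 A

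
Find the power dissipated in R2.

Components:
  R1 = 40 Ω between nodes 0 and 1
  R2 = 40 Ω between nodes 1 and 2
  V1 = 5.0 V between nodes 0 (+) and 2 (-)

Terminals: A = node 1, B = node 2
Nodal analysis, taking node 2 as the 0 V reference.
Source V1 fixes V_0 = 5 V.
KCL at each unknown node (sum of currents leaving = 0; resistances in Ω):
  Node 1: (V_1 - 5)/40 + (V_1 - 0)/40 = 0
Collecting terms: 0.05 × V_1 = 0.125  =>  V_1 = 2.5 V
I_R2 = (V_1 - V_2)/R2 = (2.5 - 0)/40 = 0.0625 A
P_R2 = I_R2² × R2 = (0.0625)² × 40 = 0.1562 W

Final answer: 0.1562 W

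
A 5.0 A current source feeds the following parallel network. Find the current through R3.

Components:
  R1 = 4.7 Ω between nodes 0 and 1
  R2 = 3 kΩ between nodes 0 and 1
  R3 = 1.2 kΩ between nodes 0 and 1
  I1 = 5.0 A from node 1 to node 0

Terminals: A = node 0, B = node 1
All resistors sit directly between nodes 0 and 1, so they are in parallel and share one voltage V; the full source current 5 A splits among them.
1/R_par = 1/4.7 + 1/3000 + 1/1200 = 0.2139 S  =>  R_par = 4.674 Ω
V = I × R_par = 5 × 4.674 = 23.37 V
I_R3 = V/R3 = 23.37/1200 = 0.01948 A

Final answer: 0.01948 A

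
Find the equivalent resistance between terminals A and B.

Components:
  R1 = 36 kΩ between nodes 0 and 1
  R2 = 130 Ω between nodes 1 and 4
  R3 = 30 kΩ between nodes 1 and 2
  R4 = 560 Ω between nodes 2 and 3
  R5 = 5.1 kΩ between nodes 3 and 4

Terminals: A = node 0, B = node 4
Reduce the network between node 0 (A) and node 4 (B) by series/parallel combination:
  Rs1 = R3 + R4 (series, joined only at node 2) = 30000 + 560 = 30560 Ω
  Rs2 = R5 + Rs1 (series, joined only at node 3) = 5100 + 30560 = 35660 Ω
  Rp1 = R2 ‖ Rs2 (parallel, both between nodes 1 and 4) = 1/(1/130 + 1/35660) = 129.5 Ω
  Rs3 = R1 + Rp1 (series, joined only at node 1) = 36000 + 129.5 = 36130 Ω
R_eq = 36.13 kΩ

Final answer: 36.13 kΩ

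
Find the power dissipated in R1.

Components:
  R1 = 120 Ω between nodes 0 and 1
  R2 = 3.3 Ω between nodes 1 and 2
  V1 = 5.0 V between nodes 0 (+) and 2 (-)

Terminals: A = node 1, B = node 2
Nodal analysis, taking node 2 as the 0 V reference.
Source V1 fixes V_0 = 5 V.
KCL at each unknown node (sum of currents leaving = 0; resistances in Ω):
  Node 1: (V_1 - 5)/120 + (V_1 - 0)/3.3 = 0
Collecting terms: 0.3114 × V_1 = 0.04167  =>  V_1 = 0.1338 V
I_R1 = (V_0 - V_1)/R1 = (5 - 0.1338)/120 = 0.04055 A
P_R1 = I_R1² × R1 = (0.04055)² × 120 = 0.1973 W

Final answer: 0.1973 W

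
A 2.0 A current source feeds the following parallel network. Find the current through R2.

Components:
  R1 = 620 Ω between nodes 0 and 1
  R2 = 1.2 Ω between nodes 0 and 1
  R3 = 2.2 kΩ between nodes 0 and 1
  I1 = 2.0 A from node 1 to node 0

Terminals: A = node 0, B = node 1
All resistors sit directly between nodes 0 and 1, so they are in parallel and share one voltage V; the full source current 2 A splits among them.
1/R_par = 1/620 + 1/1.2 + 1/2200 = 0.8354 S  =>  R_par = 1.197 Ω
V = I × R_par = 2 × 1.197 = 2.394 V
I_R2 = V/R2 = 2.394/1.2 = 1.995 A

Final answer: 1.995 A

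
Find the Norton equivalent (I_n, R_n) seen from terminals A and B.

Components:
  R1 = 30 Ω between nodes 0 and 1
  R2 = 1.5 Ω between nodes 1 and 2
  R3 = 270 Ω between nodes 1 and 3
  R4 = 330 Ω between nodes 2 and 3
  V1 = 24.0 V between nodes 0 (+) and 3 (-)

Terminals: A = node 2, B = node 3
Find the Thévenin equivalent first; then I_n = V_th/R_th and R_n = R_th.
Step 1 — V_th is the open-circuit voltage V_A - V_B (nothing connected across the terminals).
Nodal analysis, taking node 3 as the 0 V reference.
Source V1 fixes V_0 = 24 V.
KCL at each unknown node (sum of currents leaving = 0; resistances in Ω):
  Node 1: (V_1 - 24)/30 + (V_1 - V_2)/1.5 + (V_1 - 0)/270 = 0
  Node 2: (V_2 - V_1)/1.5 + (V_2 - 0)/330 = 0
Collecting terms (coefficients in siemens):
  0.7037·V_1 - 0.6667·V_2 = 0.8
  0.6697·V_2 - 0.6667·V_1 = 0
Determinant D = (0.7037)(0.6697) - (-0.6667)(-0.6667) = 0.02682
V_1 = [(0.8)(0.6697) - (-0.6667)(0)]/D = 19.97 V
V_2 = [(0.7037)(0) - (0.8)(-0.6667)]/D = 19.88 V
V_th = V_2 - V_3 = 19.88 - 0 = 19.88 V
Step 2 — R_th: zero the source — replace V1 by a short circuit (node 3 merges into node 0) — and find the resistance seen between A (node 2) and B (node 0).
Reduce the network between node 2 (A) and node 0 (B) by series/parallel combination:
  Rp1 = R1 ‖ R3 (parallel, both between nodes 0 and 1) = 1/(1/30 + 1/270) = 27 Ω
  Rs1 = R2 + Rp1 (series, joined only at node 1) = 1.5 + 27 = 28.5 Ω
  Rp2 = R4 ‖ Rs1 (parallel, both between nodes 0 and 2) = 1/(1/330 + 1/28.5) = 26.23 Ω
R_th = 26.23 Ω
I_n = V_th/R_th = 19.88/26.23 = 0.7579 A, and R_n = R_th = 26.23 Ω

Final answer: I_n = 0.7579 A, R_n = 26.23 Ω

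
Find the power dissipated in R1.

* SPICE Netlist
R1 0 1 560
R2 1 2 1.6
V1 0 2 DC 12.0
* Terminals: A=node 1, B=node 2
Nodal analysis, taking node 2 as the 0 V reference.
Source V1 fixes V_0 = 12 V.
KCL at each unknown node (sum of currents leaving = 0; resistances in Ω):
  Node 1: (V_1 - 12)/560 + (V_1 - 0)/1.6 = 0
Collecting terms: 0.6268 × V_1 = 0.02143  =>  V_1 = 0.03419 V
I_R1 = (V_0 - V_1)/R1 = (12 - 0.03419)/560 = 0.02137 A
P_R1 = I_R1² × R1 = (0.02137)² × 560 = 0.2557 W

Final answer: 0.2557 W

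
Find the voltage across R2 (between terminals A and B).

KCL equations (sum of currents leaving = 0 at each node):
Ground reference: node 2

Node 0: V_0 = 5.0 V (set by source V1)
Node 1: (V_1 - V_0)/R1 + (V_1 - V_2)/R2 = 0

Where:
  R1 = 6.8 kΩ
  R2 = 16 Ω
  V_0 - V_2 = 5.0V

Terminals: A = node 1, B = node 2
R1 and R2 are in series across V1 (node 0 → node 1 → node 2), and the output A–B is taken across R2, so this is a voltage divider.
Series current: I = V1/(R1 + R2) = 5/(6800 + 16) = 5/6816 = 0.0007336 A
V_R2 = I × R2 = V1 × R2/(R1 + R2) = 5 × 16/6816 = 0.01174 V

Final answer: 0.01174 V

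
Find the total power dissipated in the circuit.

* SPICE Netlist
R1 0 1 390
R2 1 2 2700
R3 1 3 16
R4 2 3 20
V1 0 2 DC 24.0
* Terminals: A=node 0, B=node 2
Nodal analysis, taking node 2 as the 0 V reference.
Source V1 fixes V_0 = 24 V.
KCL at each unknown node (sum of currents leaving = 0; resistances in Ω):
  Node 1: (V_1 - 24)/390 + (V_1 - 0)/2700 + (V_1 - V_3)/16 = 0
  Node 3: (V_3 - V_1)/16 + (V_3 - 0)/20 = 0
Collecting terms (coefficients in siemens):
  0.06543·V_1 - 0.0625·V_3 = 0.06154
  0.1125·V_3 - 0.0625·V_1 = 0
Determinant D = (0.06543)(0.1125) - (-0.0625)(-0.0625) = 0.003455
V_1 = [(0.06154)(0.1125) - (-0.0625)(0)]/D = 2.004 V
V_3 = [(0.06543)(0) - (0.06154)(-0.0625)]/D = 1.113 V
Power in each resistor, P = (ΔV)²/R:
  P_R1 = (24 - 2.004)²/390 = 1.241 W
  P_R2 = (2.004 - 0)²/2700 = 0.001487 W
  P_R3 = (2.004 - 1.113)²/16 = 0.04957 W
  P_R4 = (0 - 1.113)²/20 = 0.06196 W
P_total = P_R1 + P_R2 + P_R3 + P_R4 = 1.354 W

Final answer: 1.354 W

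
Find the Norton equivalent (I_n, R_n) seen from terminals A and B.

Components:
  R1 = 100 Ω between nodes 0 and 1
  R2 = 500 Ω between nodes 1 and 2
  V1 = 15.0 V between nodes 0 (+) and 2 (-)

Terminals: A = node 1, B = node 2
Find the Thévenin equivalent first; then I_n = V_th/R_th and R_n = R_th.
Step 1 — V_th is the open-circuit voltage V_A - V_B (nothing connected across the terminals).
Nodal analysis, taking node 2 as the 0 V reference.
Source V1 fixes V_0 = 15 V.
KCL at each unknown node (sum of currents leaving = 0; resistances in Ω):
  Node 1: (V_1 - 15)/100 + (V_1 - 0)/500 = 0
Collecting terms: 0.012 × V_1 = 0.15  =>  V_1 = 12.5 V
V_th = V_1 - V_2 = 12.5 - 0 = 12.5 V
Step 2 — R_th: zero the source — replace V1 by a short circuit (node 2 merges into node 0) — and find the resistance seen between A (node 1) and B (node 0).
Reduce the network between node 1 (A) and node 0 (B) by series/parallel combination:
  Rp1 = R1 ‖ R2 (parallel, both between nodes 0 and 1) = 1/(1/100 + 1/500) = 83.33 Ω
R_th = 83.33 Ω
I_n = V_th/R_th = 12.5/83.33 = 0.15 A, and R_n = R_th = 83.33 Ω

Final answer: I_n = 0.15 A, R_n = 83.33 Ω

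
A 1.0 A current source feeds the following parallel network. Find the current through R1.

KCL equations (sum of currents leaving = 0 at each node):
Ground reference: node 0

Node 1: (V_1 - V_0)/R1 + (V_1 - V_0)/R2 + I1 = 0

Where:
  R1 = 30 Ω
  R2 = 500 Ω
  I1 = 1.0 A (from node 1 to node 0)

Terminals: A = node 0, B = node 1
All resistors sit directly between nodes 0 and 1, so they are in parallel and share one voltage V; the full source current 1 A splits among them.
1/R_par = 1/30 + 1/500 = 0.03533 S  =>  R_par = 28.3 Ω
V = I × R_par = 1 × 28.3 = 28.3 V
I_R1 = V/R1 = 28.3/30 = 0.9434 A

Final answer: 0.9434 A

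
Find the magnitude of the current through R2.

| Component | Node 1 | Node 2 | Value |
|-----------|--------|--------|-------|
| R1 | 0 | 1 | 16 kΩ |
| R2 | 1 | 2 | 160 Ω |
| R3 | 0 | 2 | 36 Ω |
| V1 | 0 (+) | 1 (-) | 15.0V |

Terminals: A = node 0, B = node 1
Nodal analysis, taking node 1 as the 0 V reference.
Source V1 fixes V_0 = 15 V.
KCL at each unknown node (sum of currents leaving = 0; resistances in Ω):
  Node 2: (V_2 - 0)/160 + (V_2 - 15)/36 = 0
Collecting terms: 0.03403 × V_2 = 0.4167  =>  V_2 = 12.24 V
I_R2 = (V_1 - V_2)/R2 = (0 - 12.24)/160 = -0.07653 A
|I_R2| = 0.07653 A

Final answer: |I_R2| = 0.07653 A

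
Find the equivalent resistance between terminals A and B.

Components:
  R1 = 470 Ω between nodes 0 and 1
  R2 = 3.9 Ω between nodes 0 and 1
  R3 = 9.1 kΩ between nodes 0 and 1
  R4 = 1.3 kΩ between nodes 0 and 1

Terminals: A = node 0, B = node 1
Reduce the network between node 0 (A) and node 1 (B) by series/parallel combination:
  Rp1 = R1 ‖ R2 ‖ R3 ‖ R4 (parallel, all between nodes 0 and 1) = 1/(1/470 + 1/3.9 + 1/9100 + 1/1300) = 3.855 Ω
R_eq = 3.855 Ω

Final answer: 3.855 Ω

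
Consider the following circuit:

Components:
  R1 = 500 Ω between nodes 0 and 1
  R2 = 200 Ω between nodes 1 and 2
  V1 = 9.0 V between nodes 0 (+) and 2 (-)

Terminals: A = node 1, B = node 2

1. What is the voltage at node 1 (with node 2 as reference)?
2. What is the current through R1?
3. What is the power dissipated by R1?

Nodal analysis, taking node 2 as the 0 V reference.
Source V1 fixes V_0 = 9 V.
KCL at each unknown node (sum of currents leaving = 0; resistances in Ω):
  Node 1: (V_1 - 9)/500 + (V_1 - 0)/200 = 0
Collecting terms: 0.007 × V_1 = 0.018  =>  V_1 = 2.571 V
Part 1:
  Read off the nodal solution: V_1 = 2.571 V
Part 2:
  I_R1 = (V_0 - V_1)/R1 = (9 - 2.571)/500 = 0.01286 A
  Magnitude: I_R1 = 0.01286 A
Part 3:
  I_R1 = (V_0 - V_1)/R1 = (9 - 2.571)/500 = 0.01286 A
  P_R1 = I_R1² × R1 = (0.01286)² × 500 = 0.08265 W

Final answers:
1. V_1 = 2.571 V
2. I_R1 = 0.01286 A
3. P_R1 = 0.08265 W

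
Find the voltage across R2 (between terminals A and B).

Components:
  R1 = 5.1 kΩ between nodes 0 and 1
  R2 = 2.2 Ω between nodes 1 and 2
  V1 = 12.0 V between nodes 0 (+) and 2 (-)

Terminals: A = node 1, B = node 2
R1 and R2 are in series across V1 (node 0 → node 1 → node 2), and the output A–B is taken across R2, so this is a voltage divider.
Series current: I = V1/(R1 + R2) = 12/(5100 + 2.2) = 12/5102 = 0.002352 A
V_R2 = I × R2 = V1 × R2/(R1 + R2) = 12 × 2.2/5102 = 0.005174 V

Final answer: 0.005174 V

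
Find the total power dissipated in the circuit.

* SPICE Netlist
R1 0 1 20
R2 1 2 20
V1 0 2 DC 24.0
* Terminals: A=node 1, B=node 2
Nodal analysis, taking node 2 as the 0 V reference.
Source V1 fixes V_0 = 24 V.
KCL at each unknown node (sum of currents leaving = 0; resistances in Ω):
  Node 1: (V_1 - 24)/20 + (V_1 - 0)/20 = 0
Collecting terms: 0.1 × V_1 = 1.2  =>  V_1 = 12 V
Power in each resistor, P = (ΔV)²/R:
  P_R1 = (24 - 12)²/20 = 7.2 W
  P_R2 = (12 - 0)²/20 = 7.2 W
P_total = P_R1 + P_R2 = 14.4 W

Final answer: 14.4 W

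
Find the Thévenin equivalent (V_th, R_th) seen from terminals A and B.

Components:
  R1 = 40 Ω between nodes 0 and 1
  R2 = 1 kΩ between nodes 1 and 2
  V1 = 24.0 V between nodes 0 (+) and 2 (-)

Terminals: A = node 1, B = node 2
Step 1 — V_th is the open-circuit voltage V_A - V_B (nothing connected across the terminals).
Nodal analysis, taking node 2 as the 0 V reference.
Source V1 fixes V_0 = 24 V.
KCL at each unknown node (sum of currents leaving = 0; resistances in Ω):
  Node 1: (V_1 - 24)/40 + (V_1 - 0)/1000 = 0
Collecting terms: 0.026 × V_1 = 0.6  =>  V_1 = 23.08 V
V_th = V_1 - V_2 = 23.08 - 0 = 23.08 V
Step 2 — R_th: zero the source — replace V1 by a short circuit (node 2 merges into node 0) — and find the resistance seen between A (node 1) and B (node 0).
Reduce the network between node 1 (A) and node 0 (B) by series/parallel combination:
  Rp1 = R1 ‖ R2 (parallel, both between nodes 0 and 1) = 1/(1/40 + 1/1000) = 38.46 Ω
R_th = 38.46 Ω

Final answer: V_th = 23.08 V, R_th = 38.46 Ω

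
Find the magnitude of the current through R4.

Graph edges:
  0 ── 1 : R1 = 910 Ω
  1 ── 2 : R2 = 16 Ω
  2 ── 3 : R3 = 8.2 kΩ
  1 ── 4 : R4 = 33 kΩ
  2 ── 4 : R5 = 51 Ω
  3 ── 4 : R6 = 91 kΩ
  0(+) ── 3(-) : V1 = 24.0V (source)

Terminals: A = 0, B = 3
Nodal analysis, taking node 3 as the 0 V reference.
Source V1 fixes V_0 = 24 V.
KCL at each unknown node (sum of currents leaving = 0; resistances in Ω):
  Node 1: (V_1 - 24)/910 + (V_1 - V_2)/16 + (V_1 - V_4)/33000 = 0
  Node 2: (V_2 - V_1)/16 + (V_2 - 0)/8200 + (V_2 - V_4)/51 = 0
  Node 4: (V_4 - V_1)/33000 + (V_4 - V_2)/51 + (V_4 - 0)/91000 = 0
Collecting terms (coefficients in siemens):
  0.06363·V_1 - 0.0625·V_2 - 0.0000303·V_4 = 0.02637
  0.08223·V_2 - 0.0625·V_1 - 0.01961·V_4 = 0
  0.01965·V_4 - 0.0000303·V_1 - 0.01961·V_2 = 0
Solving these 3 simultaneous equations (Gaussian elimination) gives:
  V_1 = 21.41 V, V_2 = 21.37 V, V_4 = 21.36 V
I_R4 = (V_1 - V_4)/R4 = (21.41 - 21.36)/33000 = 0.000001737 A
|I_R4| = 0.000001737 A

Final answer: |I_R4| = 1.737e-06 A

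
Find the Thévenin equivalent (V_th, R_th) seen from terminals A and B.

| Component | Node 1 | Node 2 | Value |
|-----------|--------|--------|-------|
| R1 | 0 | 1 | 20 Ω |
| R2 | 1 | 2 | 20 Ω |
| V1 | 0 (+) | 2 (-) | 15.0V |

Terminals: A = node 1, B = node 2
Step 1 — V_th is the open-circuit voltage V_A - V_B (nothing connected across the terminals).
Nodal analysis, taking node 2 as the 0 V reference.
Source V1 fixes V_0 = 15 V.
KCL at each unknown node (sum of currents leaving = 0; resistances in Ω):
  Node 1: (V_1 - 15)/20 + (V_1 - 0)/20 = 0
Collecting terms: 0.1 × V_1 = 0.75  =>  V_1 = 7.5 V
V_th = V_1 - V_2 = 7.5 - 0 = 7.5 V
Step 2 — R_th: zero the source — replace V1 by a short circuit (node 2 merges into node 0) — and find the resistance seen between A (node 1) and B (node 0).
Reduce the network between node 1 (A) and node 0 (B) by series/parallel combination:
  Rp1 = R1 ‖ R2 (parallel, both between nodes 0 and 1) = 1/(1/20 + 1/20) = 10 Ω
R_th = 10 Ω

Final answer: V_th = 7.5 V, R_th = 10 Ω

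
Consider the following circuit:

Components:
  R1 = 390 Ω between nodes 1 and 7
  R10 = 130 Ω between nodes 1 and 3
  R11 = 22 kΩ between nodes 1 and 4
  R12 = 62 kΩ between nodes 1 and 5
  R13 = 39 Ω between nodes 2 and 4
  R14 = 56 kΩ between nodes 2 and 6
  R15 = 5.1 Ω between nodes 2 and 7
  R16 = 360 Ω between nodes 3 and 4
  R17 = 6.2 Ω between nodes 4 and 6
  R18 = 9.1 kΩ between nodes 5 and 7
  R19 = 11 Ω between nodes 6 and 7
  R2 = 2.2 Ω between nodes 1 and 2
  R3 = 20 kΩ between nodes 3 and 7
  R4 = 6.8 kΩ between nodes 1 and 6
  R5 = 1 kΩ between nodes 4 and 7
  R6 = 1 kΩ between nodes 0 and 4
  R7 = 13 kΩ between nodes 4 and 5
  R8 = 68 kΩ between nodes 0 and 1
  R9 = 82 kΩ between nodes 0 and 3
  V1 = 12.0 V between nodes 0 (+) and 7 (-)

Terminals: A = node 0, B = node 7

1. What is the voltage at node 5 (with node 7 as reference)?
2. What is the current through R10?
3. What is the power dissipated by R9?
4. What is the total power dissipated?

Nodal analysis, taking node 7 as the 0 V reference.
Source V1 fixes V_0 = 12 V.
KCL at each unknown node (sum of currents leaving = 0; resistances in Ω):
  Node 1: (V_1 - 0)/390 + (V_1 - V_2)/2.2 + (V_1 - V_6)/6800 + (V_1 - 12)/68000 + (V_1 - V_3)/130 + (V_1 - V_4)/22000 + (V_1 - V_5)/62000 = 0
  Node 2: (V_2 - V_1)/2.2 + (V_2 - V_4)/39 + (V_2 - V_6)/56000 + (V_2 - 0)/5.1 = 0
  Node 3: (V_3 - 0)/20000 + (V_3 - 12)/82000 + (V_3 - V_1)/130 + (V_3 - V_4)/360 = 0
  Node 4: (V_4 - 0)/1000 + (V_4 - 12)/1000 + (V_4 - V_5)/13000 + (V_4 - V_1)/22000 + (V_4 - V_2)/39 + (V_4 - V_3)/360 + (V_4 - V_6)/6.2 = 0
  Node 5: (V_5 - V_4)/13000 + (V_5 - V_1)/62000 + (V_5 - 0)/9100 = 0
  Node 6: (V_6 - V_1)/6800 + (V_6 - V_2)/56000 + (V_6 - V_4)/6.2 + (V_6 - 0)/11 = 0
Collecting terms (coefficients in siemens):
  0.465·V_1 - 0.4545·V_2 - 0.007692·V_3 - 0.00004545·V_4 - 0.00001613·V_5 - 0.0001471·V_6 = 0.0001765
  0.6763·V_2 - 0.4545·V_1 - 0.02564·V_4 - 0.00001786·V_6 = 0
  0.01053·V_3 - 0.007692·V_1 - 0.002778·V_4 = 0.0001463
  0.1918·V_4 - 0.00004545·V_1 - 0.02564·V_2 - 0.002778·V_3 - 0.00007692·V_5 - 0.1613·V_6 = 0.012
  0.0002029·V_5 - 0.00001613·V_1 - 0.00007692·V_4 = 0
  0.2524·V_6 - 0.0001471·V_1 - 0.00001786·V_2 - 0.1613·V_4 = 0
Solving these 6 simultaneous equations (Gaussian elimination) gives:
  V_1 = 0.01986 V, V_2 = 0.01876 V, V_3 = 0.06605 V, V_4 = 0.1428 V
  V_5 = 0.0557 V, V_6 = 0.09127 V
Part 1:
  Read off the nodal solution: V_5 = 0.0557 V
Part 2:
  I_R10 = (V_1 - V_3)/R10 = (0.01986 - 0.06605)/130 = -0.0003554 A
  Magnitude: I_R10 = 0.0003554 A
Part 3:
  I_R9 = (V_0 - V_3)/R9 = (12 - 0.06605)/82000 = 0.0001455 A
  P_R9 = I_R9² × R9 = (0.0001455)² × 82000 = 0.001737 W
Part 4:
  Power in each resistor, P = (ΔV)²/R:
    P_R1 = (0.01986 - 0)²/390 = 0.000001011 W
    P_R2 = (0.01986 - 0.01876)²/2.2 = 0.0000005441 W
    P_R3 = (0.06605 - 0)²/20000 = 0.0000002182 W
    P_R4 = (0.01986 - 0.09127)²/6800 = 0.00000075 W
    P_R5 = (0.1428 - 0)²/1000 = 0.00002039 W
    P_R6 = (12 - 0.1428)²/1000 = 0.1406 W
    P_R7 = (0.1428 - 0.0557)²/13000 = 0.0000005834 W
    P_R8 = (12 - 0.01986)²/68000 = 0.002111 W
    P_R9 = (12 - 0.06605)²/82000 = 0.001737 W
    P_R10 = (0.01986 - 0.06605)²/130 = 0.00001642 W
    P_R11 = (0.01986 - 0.1428)²/22000 = 0.0000006869 W
    P_R12 = (0.01986 - 0.0557)²/62000 = 0.00000002072 W
    P_R13 = (0.01876 - 0.1428)²/39 = 0.0003944 W
    P_R14 = (0.01876 - 0.09127)²/56000 = 0.00000009388 W
    P_R15 = (0.01876 - 0)²/5.1 = 0.00006902 W
    P_R16 = (0.06605 - 0.1428)²/360 = 0.00001635 W
    P_R17 = (0.1428 - 0.09127)²/6.2 = 0.000428 W
    P_R18 = (0.0557 - 0)²/9100 = 0.0000003409 W
    P_R19 = (0.09127 - 0)²/11 = 0.0007573 W
  P_total = P_R1 + P_R2 + P_R3 + P_R4 + P_R5 + P_R6 + P_R7 + P_R8 + P_R9 + P_R10 + P_R11 + P_R12 + P_R13 + P_R14 + P_R15 + P_R16 + P_R17 + P_R18 + P_R19 = 0.1461 W

Final answers:
1. V_5 = 0.0557 V
2. I_R10 = 0.0003554 A
3. P_R9 = 0.001737 W
4. P_total = 0.1461 W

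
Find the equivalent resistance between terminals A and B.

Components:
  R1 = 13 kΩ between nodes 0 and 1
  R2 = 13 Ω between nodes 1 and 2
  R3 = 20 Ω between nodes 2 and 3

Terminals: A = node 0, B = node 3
Reduce the network between node 0 (A) and node 3 (B) by series/parallel combination:
  Rs1 = R1 + R2 (series, joined only at node 1) = 13000 + 13 = 13010 Ω
  Rs2 = R3 + Rs1 (series, joined only at node 2) = 20 + 13010 = 13030 Ω
R_eq = 13.03 kΩ

Final answer: 13.03 kΩ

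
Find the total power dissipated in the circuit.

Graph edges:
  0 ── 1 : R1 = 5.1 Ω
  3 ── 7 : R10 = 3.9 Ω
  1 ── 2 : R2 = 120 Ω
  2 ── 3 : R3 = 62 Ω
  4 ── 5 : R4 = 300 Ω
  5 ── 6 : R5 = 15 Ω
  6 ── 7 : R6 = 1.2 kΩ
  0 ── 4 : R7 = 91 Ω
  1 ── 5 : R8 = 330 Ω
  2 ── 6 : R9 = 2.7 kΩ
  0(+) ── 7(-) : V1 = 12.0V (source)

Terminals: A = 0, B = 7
Nodal analysis, taking node 7 as the 0 V reference.
Source V1 fixes V_0 = 12 V.
KCL at each unknown node (sum of currents leaving = 0; resistances in Ω):
  Node 1: (V_1 - 12)/5.1 + (V_1 - V_2)/120 + (V_1 - V_5)/330 = 0
  Node 2: (V_2 - V_1)/120 + (V_2 - V_3)/62 + (V_2 - V_6)/2700 = 0
  Node 3: (V_3 - V_2)/62 + (V_3 - 0)/3.9 = 0
  Node 4: (V_4 - V_5)/300 + (V_4 - 12)/91 = 0
  Node 5: (V_5 - V_4)/300 + (V_5 - V_6)/15 + (V_5 - V_1)/330 = 0
  Node 6: (V_6 - V_5)/15 + (V_6 - 0)/1200 + (V_6 - V_2)/2700 = 0
Collecting terms (coefficients in siemens):
  0.2074·V_1 - 0.008333·V_2 - 0.00303·V_5 = 2.353
  0.02483·V_2 - 0.008333·V_1 - 0.01613·V_3 - 0.0003704·V_6 = 0
  0.2725·V_3 - 0.01613·V_2 = 0
  0.01432·V_4 - 0.003333·V_5 = 0.1319
  0.07303·V_5 - 0.00303·V_1 - 0.003333·V_4 - 0.06667·V_6 = 0
  0.06787·V_6 - 0.0003704·V_2 - 0.06667·V_5 = 0
Solving these 6 simultaneous equations (Gaussian elimination) gives:
  V_1 = 11.66 V, V_2 = 4.221 V, V_3 = 0.2498 V, V_4 = 11.53 V
  V_5 = 9.978 V, V_6 = 9.824 V
Power in each resistor, P = (ΔV)²/R:
  P_R1 = (12 - 11.66)²/5.1 = 0.02294 W
  P_R2 = (11.66 - 4.221)²/120 = 0.4609 W
  P_R3 = (4.221 - 0.2498)²/62 = 0.2544 W
  P_R4 = (11.53 - 9.978)²/300 = 0.008023 W
  P_R5 = (9.978 - 9.824)²/15 = 0.00158 W
  P_R6 = (9.824 - 0)²/1200 = 0.08043 W
  P_R7 = (12 - 11.53)²/91 = 0.002434 W
  P_R8 = (11.66 - 9.978)²/330 = 0.008552 W
  P_R9 = (4.221 - 9.824)²/2700 = 0.01163 W
  P_R10 = (0.2498 - 0)²/3.9 = 0.016 W
P_total = P_R1 + P_R2 + P_R3 + P_R4 + P_R5 + P_R6 + P_R7 + P_R8 + P_R9 + P_R10 = 0.8668 W

Final answer: 0.8668 W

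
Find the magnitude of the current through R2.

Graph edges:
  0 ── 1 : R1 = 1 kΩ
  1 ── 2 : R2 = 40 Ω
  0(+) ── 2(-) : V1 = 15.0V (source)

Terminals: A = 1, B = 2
Nodal analysis, taking node 2 as the 0 V reference.
Source V1 fixes V_0 = 15 V.
KCL at each unknown node (sum of currents leaving = 0; resistances in Ω):
  Node 1: (V_1 - 15)/1000 + (V_1 - 0)/40 = 0
Collecting terms: 0.026 × V_1 = 0.015  =>  V_1 = 0.5769 V
I_R2 = (V_1 - V_2)/R2 = (0.5769 - 0)/40 = 0.01442 A
|I_R2| = 0.01442 A

Final answer: |I_R2| = 0.01442 A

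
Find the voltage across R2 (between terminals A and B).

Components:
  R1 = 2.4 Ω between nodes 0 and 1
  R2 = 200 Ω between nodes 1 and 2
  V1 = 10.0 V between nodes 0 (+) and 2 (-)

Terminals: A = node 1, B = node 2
R1 and R2 are in series across V1 (node 0 → node 1 → node 2), and the output A–B is taken across R2, so this is a voltage divider.
Series current: I = V1/(R1 + R2) = 10/(2.4 + 200) = 10/202.4 = 0.04941 A
V_R2 = I × R2 = V1 × R2/(R1 + R2) = 10 × 200/202.4 = 9.881 V

Final answer: 9.881 V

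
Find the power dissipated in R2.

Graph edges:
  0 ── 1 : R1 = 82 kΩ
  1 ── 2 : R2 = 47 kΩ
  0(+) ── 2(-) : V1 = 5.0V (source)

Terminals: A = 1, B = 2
Nodal analysis, taking node 2 as the 0 V reference.
Source V1 fixes V_0 = 5 V.
KCL at each unknown node (sum of currents leaving = 0; resistances in Ω):
  Node 1: (V_1 - 5)/82000 + (V_1 - 0)/47000 = 0
Collecting terms: 0.00003347 × V_1 = 0.00006098  =>  V_1 = 1.822 V
I_R2 = (V_1 - V_2)/R2 = (1.822 - 0)/47000 = 0.00003876 A
P_R2 = I_R2² × R2 = (0.00003876)² × 47000 = 0.00007061 W

Final answer: 7.061e-05 W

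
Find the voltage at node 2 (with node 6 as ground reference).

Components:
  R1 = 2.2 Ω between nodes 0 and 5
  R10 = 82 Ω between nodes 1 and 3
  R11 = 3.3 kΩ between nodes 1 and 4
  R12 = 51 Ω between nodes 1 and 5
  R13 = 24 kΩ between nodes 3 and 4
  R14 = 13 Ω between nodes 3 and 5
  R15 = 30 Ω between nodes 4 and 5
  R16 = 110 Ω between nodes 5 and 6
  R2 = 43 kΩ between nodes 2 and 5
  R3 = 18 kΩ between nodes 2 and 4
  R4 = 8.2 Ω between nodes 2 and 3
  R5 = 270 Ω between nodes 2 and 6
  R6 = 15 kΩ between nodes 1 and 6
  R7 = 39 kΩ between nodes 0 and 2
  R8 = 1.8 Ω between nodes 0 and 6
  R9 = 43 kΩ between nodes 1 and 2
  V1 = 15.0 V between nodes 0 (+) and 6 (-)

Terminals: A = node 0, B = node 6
Nodal analysis, taking node 6 as the 0 V reference.
Source V1 fixes V_0 = 15 V.
KCL at each unknown node (sum of currents leaving = 0; resistances in Ω):
  Node 1: (V_1 - 0)/15000 + (V_1 - V_2)/43000 + (V_1 - V_3)/82 + (V_1 - V_4)/3300 + (V_1 - V_5)/51 = 0
  Node 2: (V_2 - V_5)/43000 + (V_2 - V_4)/18000 + (V_2 - V_3)/8.2 + (V_2 - 0)/270 + (V_2 - 15)/39000 + (V_2 - V_1)/43000 = 0
  Node 3: (V_3 - V_2)/8.2 + (V_3 - V_1)/82 + (V_3 - V_4)/24000 + (V_3 - V_5)/13 = 0
  Node 4: (V_4 - V_2)/18000 + (V_4 - V_1)/3300 + (V_4 - V_3)/24000 + (V_4 - V_5)/30 = 0
  Node 5: (V_5 - 15)/2.2 + (V_5 - V_2)/43000 + (V_5 - V_1)/51 + (V_5 - V_3)/13 + (V_5 - V_4)/30 + (V_5 - 0)/110 = 0
Collecting terms (coefficients in siemens):
  0.0322·V_1 - 0.00002326·V_2 - 0.0122·V_3 - 0.000303·V_4 - 0.01961·V_5 = 0
  0.1258·V_2 - 0.00002326·V_1 - 0.122·V_3 - 0.00005556·V_4 - 0.00002326·V_5 = 0.0003846
  0.2111·V_3 - 0.0122·V_1 - 0.122·V_2 - 0.00004167·V_4 - 0.07692·V_5 = 0
  0.03373·V_4 - 0.000303·V_1 - 0.00005556·V_2 - 0.00004167·V_3 - 0.03333·V_5 = 0
  0.5935·V_5 - 0.01961·V_1 - 0.00002326·V_2 - 0.07692·V_3 - 0.03333·V_4 = 6.818
Solving these 5 simultaneous equations (Gaussian elimination) gives:
  V_1 = 14.34 V, V_2 = 13.59 V, V_3 = 14 V, V_4 = 14.59 V
  V_5 = 14.6 V
The requested potential is V_2 = 13.59 V.

Final answer: V_2 = 13.59 V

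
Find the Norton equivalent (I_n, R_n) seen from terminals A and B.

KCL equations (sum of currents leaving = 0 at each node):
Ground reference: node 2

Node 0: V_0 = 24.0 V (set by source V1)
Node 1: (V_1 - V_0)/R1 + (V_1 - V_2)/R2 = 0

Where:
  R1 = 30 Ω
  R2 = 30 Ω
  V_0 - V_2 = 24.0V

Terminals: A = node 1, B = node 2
Find the Thévenin equivalent first; then I_n = V_th/R_th and R_n = R_th.
Step 1 — V_th is the open-circuit voltage V_A - V_B (nothing connected across the terminals).
Nodal analysis, taking node 2 as the 0 V reference.
Source V1 fixes V_0 = 24 V.
KCL at each unknown node (sum of currents leaving = 0; resistances in Ω):
  Node 1: (V_1 - 24)/30 + (V_1 - 0)/30 = 0
Collecting terms: 0.06667 × V_1 = 0.8  =>  V_1 = 12 V
V_th = V_1 - V_2 = 12 - 0 = 12 V
Step 2 — R_th: zero the source — replace V1 by a short circuit (node 2 merges into node 0) — and find the resistance seen between A (node 1) and B (node 0).
Reduce the network between node 1 (A) and node 0 (B) by series/parallel combination:
  Rp1 = R1 ‖ R2 (parallel, both between nodes 0 and 1) = 1/(1/30 + 1/30) = 15 Ω
R_th = 15 Ω
I_n = V_th/R_th = 12/15 = 0.8 A, and R_n = R_th = 15 Ω

Final answer: I_n = 0.8 A, R_n = 15 Ω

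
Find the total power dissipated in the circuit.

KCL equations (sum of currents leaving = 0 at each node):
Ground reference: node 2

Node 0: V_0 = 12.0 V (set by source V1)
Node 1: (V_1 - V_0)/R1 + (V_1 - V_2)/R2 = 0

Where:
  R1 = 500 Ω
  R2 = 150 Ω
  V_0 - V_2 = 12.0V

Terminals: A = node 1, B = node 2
Nodal analysis, taking node 2 as the 0 V reference.
Source V1 fixes V_0 = 12 V.
KCL at each unknown node (sum of currents leaving = 0; resistances in Ω):
  Node 1: (V_1 - 12)/500 + (V_1 - 0)/150 = 0
Collecting terms: 0.008667 × V_1 = 0.024  =>  V_1 = 2.769 V
Power in each resistor, P = (ΔV)²/R:
  P_R1 = (12 - 2.769)²/500 = 0.1704 W
  P_R2 = (2.769 - 0)²/150 = 0.05112 W
P_total = P_R1 + P_R2 = 0.2215 W

Final answer: 0.2215 W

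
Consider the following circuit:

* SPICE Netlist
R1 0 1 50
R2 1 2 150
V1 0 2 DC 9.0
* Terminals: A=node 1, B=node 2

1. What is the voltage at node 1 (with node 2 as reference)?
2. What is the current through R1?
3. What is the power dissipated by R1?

Nodal analysis, taking node 2 as the 0 V reference.
Source V1 fixes V_0 = 9 V.
KCL at each unknown node (sum of currents leaving = 0; resistances in Ω):
  Node 1: (V_1 - 9)/50 + (V_1 - 0)/150 = 0
Collecting terms: 0.02667 × V_1 = 0.18  =>  V_1 = 6.75 V
Part 1:
  Read off the nodal solution: V_1 = 6.75 V
Part 2:
  I_R1 = (V_0 - V_1)/R1 = (9 - 6.75)/50 = 0.045 A
  Magnitude: I_R1 = 0.045 A
Part 3:
  I_R1 = (V_0 - V_1)/R1 = (9 - 6.75)/50 = 0.045 A
  P_R1 = I_R1² × R1 = (0.045)² × 50 = 0.1013 W

Final answers:
1. V_1 = 6.75 V
2. I_R1 = 0.045 A
3. P_R1 = 0.1013 W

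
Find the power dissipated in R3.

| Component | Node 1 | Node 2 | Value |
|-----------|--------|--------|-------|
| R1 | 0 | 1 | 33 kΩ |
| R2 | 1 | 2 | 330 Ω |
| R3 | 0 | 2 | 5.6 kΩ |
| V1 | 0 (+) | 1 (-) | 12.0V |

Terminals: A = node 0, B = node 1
Nodal analysis, taking node 1 as the 0 V reference.
Source V1 fixes V_0 = 12 V.
KCL at each unknown node (sum of currents leaving = 0; resistances in Ω):
  Node 2: (V_2 - 0)/330 + (V_2 - 12)/5600 = 0
Collecting terms: 0.003209 × V_2 = 0.002143  =>  V_2 = 0.6678 V
I_R3 = (V_0 - V_2)/R3 = (12 - 0.6678)/5600 = 0.002024 A
P_R3 = I_R3² × R3 = (0.002024)² × 5600 = 0.02293 W

Final answer: 0.02293 W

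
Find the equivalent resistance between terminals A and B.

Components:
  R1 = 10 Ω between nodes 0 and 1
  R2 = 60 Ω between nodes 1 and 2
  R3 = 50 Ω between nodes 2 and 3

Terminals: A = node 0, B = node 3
Reduce the network between node 0 (A) and node 3 (B) by series/parallel combination:
  Rs1 = R1 + R2 (series, joined only at node 1) = 10 + 60 = 70 Ω
  Rs2 = R3 + Rs1 (series, joined only at node 2) = 50 + 70 = 120 Ω
R_eq = 120 Ω

Final answer: 120 Ω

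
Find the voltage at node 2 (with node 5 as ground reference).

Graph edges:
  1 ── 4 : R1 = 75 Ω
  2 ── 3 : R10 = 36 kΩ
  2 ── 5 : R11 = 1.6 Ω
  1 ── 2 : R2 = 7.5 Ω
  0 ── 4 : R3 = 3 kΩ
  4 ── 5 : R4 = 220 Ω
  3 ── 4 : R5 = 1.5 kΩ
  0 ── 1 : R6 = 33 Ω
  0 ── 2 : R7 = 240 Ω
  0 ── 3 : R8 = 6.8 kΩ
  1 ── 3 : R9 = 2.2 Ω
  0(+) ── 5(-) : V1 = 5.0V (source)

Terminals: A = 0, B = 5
Nodal analysis, taking node 5 as the 0 V reference.
Source V1 fixes V_0 = 5 V.
KCL at each unknown node (sum of currents leaving = 0; resistances in Ω):
  Node 1: (V_1 - V_4)/75 + (V_1 - V_2)/7.5 + (V_1 - 5)/33 + (V_1 - V_3)/2.2 = 0
  Node 2: (V_2 - V_1)/7.5 + (V_2 - 5)/240 + (V_2 - V_3)/36000 + (V_2 - 0)/1.6 = 0
  Node 3: (V_3 - V_4)/1500 + (V_3 - 5)/6800 + (V_3 - V_1)/2.2 + (V_3 - V_2)/36000 = 0
  Node 4: (V_4 - V_1)/75 + (V_4 - 5)/3000 + (V_4 - 0)/220 + (V_4 - V_3)/1500 = 0
Collecting terms (coefficients in siemens):
  0.6315·V_1 - 0.1333·V_2 - 0.4545·V_3 - 0.01333·V_4 = 0.1515
  0.7625·V_2 - 0.1333·V_1 - 0.00002778·V_3 = 0.02083
  0.4554·V_3 - 0.4545·V_1 - 0.00002778·V_2 - 0.0006667·V_4 = 0.0007353
  0.01888·V_4 - 0.01333·V_1 - 0.0006667·V_3 = 0.001667
Solving these 4 simultaneous equations (Gaussian elimination) gives:
  V_1 = 1.09 V, V_2 = 0.218 V, V_3 = 1.091 V, V_4 = 0.8969 V
The requested potential is V_2 = 0.218 V.

Final answer: V_2 = 0.218 V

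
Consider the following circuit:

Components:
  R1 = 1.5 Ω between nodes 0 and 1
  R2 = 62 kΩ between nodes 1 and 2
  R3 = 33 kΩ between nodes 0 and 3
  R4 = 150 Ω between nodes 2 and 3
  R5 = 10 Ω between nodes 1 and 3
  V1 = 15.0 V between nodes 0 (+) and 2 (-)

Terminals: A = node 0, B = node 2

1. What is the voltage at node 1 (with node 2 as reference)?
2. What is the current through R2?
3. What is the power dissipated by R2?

Nodal analysis, taking node 2 as the 0 V reference.
Source V1 fixes V_0 = 15 V.
KCL at each unknown node (sum of currents leaving = 0; resistances in Ω):
  Node 1: (V_1 - 15)/1.5 + (V_1 - 0)/62000 + (V_1 - V_3)/10 = 0
  Node 3: (V_3 - 15)/33000 + (V_3 - 0)/150 + (V_3 - V_1)/10 = 0
Collecting terms (coefficients in siemens):
  0.7667·V_1 - 0.1·V_3 = 10
  0.1067·V_3 - 0.1·V_1 = 0.0004545
Determinant D = (0.7667)(0.1067) - (-0.1)(-0.1) = 0.0718
V_1 = [(10)(0.1067) - (-0.1)(0.0004545)]/D = 14.86 V
V_3 = [(0.7667)(0.0004545) - (10)(-0.1)]/D = 13.93 V
Part 1:
  Read off the nodal solution: V_1 = 14.86 V
Part 2:
  I_R2 = (V_1 - V_2)/R2 = (14.86 - 0)/62000 = 0.0002397 A
  Magnitude: I_R2 = 0.0002397 A
Part 3:
  I_R2 = (V_1 - V_2)/R2 = (14.86 - 0)/62000 = 0.0002397 A
  P_R2 = I_R2² × R2 = (0.0002397)² × 62000 = 0.003562 W

Final answers:
1. V_1 = 14.86 V
2. I_R2 = 0.0002397 A
3. P_R2 = 0.003562 W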